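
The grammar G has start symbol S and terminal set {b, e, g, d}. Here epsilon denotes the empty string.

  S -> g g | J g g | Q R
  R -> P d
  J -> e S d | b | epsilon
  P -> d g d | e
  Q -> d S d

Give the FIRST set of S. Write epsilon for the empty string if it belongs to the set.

{b, d, e, g}

FIRST(J): from J->e S d we get {e}; from J->b we get {b}; from J->epsilon we get {epsilon}. So FIRST(J) = {epsilon, b, e}.
FIRST(P): from P->d g d we get {d}; from P->e we get {e}. So FIRST(P) = {d, e}.
FIRST(Q): from Q->d S d we get {d}. So FIRST(Q) = {d}.
FIRST(S): from S->g g we get {g}; from S->J g g we get {b, e, g}; from S->Q R we get {d}. So FIRST(S) = {b, d, e, g}.
FIRST(R): from R->P d we get {d, e}. So FIRST(R) = {d, e}.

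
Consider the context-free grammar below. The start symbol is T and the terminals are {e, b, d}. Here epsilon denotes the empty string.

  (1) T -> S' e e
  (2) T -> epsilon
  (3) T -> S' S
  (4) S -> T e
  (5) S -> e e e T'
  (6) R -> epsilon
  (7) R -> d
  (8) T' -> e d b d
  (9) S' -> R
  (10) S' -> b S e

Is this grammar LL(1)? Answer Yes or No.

FIRST(T) = {epsilon, b, d, e}
FIRST(S) = {b, d, e}
FIRST(R) = {epsilon, d}
FIRST(T') = {e}
FIRST(S') = {epsilon, b, d}
FOLLOW(T) = {$, e}
FOLLOW(S) = {$, e}
FOLLOW(R) = {b, d, e}
FOLLOW(T') = {$, e}
FOLLOW(S') = {b, d, e}
Cell M[R, d] receives both R -> epsilon and R -> d — the grammar is not LL(1).

No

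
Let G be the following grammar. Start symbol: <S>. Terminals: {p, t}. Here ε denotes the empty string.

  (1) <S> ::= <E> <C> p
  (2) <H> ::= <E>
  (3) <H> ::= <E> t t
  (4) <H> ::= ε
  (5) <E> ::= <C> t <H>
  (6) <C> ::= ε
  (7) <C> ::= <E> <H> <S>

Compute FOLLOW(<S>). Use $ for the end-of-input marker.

FIRST(<S>): from <S>::=<E> <C> p we get {t}. So FIRST(<S>) = {t}.
FIRST(<H>): from <H>::=<E> we get {t}; from <H>::=<E> t t we get {t}; from <H>::=ε we get {ε}. So FIRST(<H>) = {ε, t}.
FIRST(<E>): from <E>::=<C> t <H> we get {t}. So FIRST(<E>) = {t}.
FIRST(<C>): from <C>::=ε we get {ε}; from <C>::=<E> <H> <S> we get {t}. So FIRST(<C>) = {ε, t}.
FOLLOW(<S>) includes $ since <S> is the start symbol.
FOLLOW(<C>): in <S>::=<E> <C> p, <C> is followed by p with FIRST {p}; in <E>::=<C> t <H>, <C> is followed by t <H> with FIRST {t}. Thus FOLLOW(<C>) = {p, t}.
FOLLOW(<S>): in <C>::=<E> <H> <S>, the suffix after <S> is empty, so FOLLOW(<S>) ⊇ FOLLOW(<C>) = {p, t}. Thus FOLLOW(<S>) = {$, p, t}.
FOLLOW(<H>): in <E>::=<C> t <H>, the suffix after <H> is empty, so FOLLOW(<H>) ⊇ FOLLOW(<E>) = {p, t}; in <C>::=<E> <H> <S>, <H> is followed by <S> with FIRST {t}. Thus FOLLOW(<H>) = {p, t}.
FOLLOW(<E>): in <S>::=<E> <C> p, <E> is followed by <C> p with FIRST {p, t}; in <H>::=<E>, the suffix after <E> is empty, so FOLLOW(<E>) ⊇ FOLLOW(<H>) = {p, t}; in <H>::=<E> t t, <E> is followed by t t with FIRST {t}; in <C>::=<E> <H> <S>, <E> is followed by <H> <S> with FIRST {t}. Thus FOLLOW(<E>) = {p, t}.

{$, p, t}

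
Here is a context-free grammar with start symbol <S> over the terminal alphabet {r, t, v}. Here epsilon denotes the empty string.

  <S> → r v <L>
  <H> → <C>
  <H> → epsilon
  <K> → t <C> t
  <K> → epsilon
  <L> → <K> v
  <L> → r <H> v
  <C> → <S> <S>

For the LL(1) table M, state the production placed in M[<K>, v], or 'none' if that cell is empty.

FIRST(<S>) = {r}
FIRST(<K>) = {epsilon, t}
FIRST(<L>) = {r, t, v}  (via <K> v)
FIRST(<C>) = {r}  (via <S> <S>)
FIRST(<H>) = {epsilon, r}  (via <C>)
FOLLOW(<S>) includes $ since <S> is the start symbol.
FOLLOW(<K>): in <L>→<K> v, <K> is followed by v with FIRST {v}. Thus FOLLOW(<K>) = {v}.
For <K> → t <C> t: FIRST(t <C> t) = {t}, so it goes in M[<K>, t] for t ∈ {t}.
For <K> → epsilon: FIRST(epsilon) = {epsilon}, so it goes in M[<K>, t] for t ∈ {}; since epsilon ∈ FIRST, also for every t ∈ FOLLOW(<K>) = {v}.

<K> → epsilon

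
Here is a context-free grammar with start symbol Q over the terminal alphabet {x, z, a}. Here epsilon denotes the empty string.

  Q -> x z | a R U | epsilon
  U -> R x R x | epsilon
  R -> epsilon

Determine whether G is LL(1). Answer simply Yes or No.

Yes

FIRST(Q) = {epsilon, a, x}
FIRST(U) = {epsilon, x}
FIRST(R) = {epsilon}
FOLLOW(Q) = {$}
FOLLOW(U) = {$}
FOLLOW(R) = {$, x}
Each cell of M receives at most one production.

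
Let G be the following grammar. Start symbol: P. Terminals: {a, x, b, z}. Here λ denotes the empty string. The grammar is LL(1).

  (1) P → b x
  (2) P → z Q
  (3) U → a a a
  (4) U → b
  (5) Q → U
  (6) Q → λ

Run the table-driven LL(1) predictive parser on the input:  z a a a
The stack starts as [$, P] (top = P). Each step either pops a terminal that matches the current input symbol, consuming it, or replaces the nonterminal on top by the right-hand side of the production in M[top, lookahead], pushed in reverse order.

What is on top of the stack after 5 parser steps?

a

     Stack    Input      Action
  1  $ P      z a a a $  expand P → z Q
  2  $ Q z    z a a a $  match z
  3  $ Q      a a a $    expand Q → U
  4  $ U      a a a $    expand U → a a a
  5  $ a a a  a a a $    match a
Stack after step 5: $ a a (top = a).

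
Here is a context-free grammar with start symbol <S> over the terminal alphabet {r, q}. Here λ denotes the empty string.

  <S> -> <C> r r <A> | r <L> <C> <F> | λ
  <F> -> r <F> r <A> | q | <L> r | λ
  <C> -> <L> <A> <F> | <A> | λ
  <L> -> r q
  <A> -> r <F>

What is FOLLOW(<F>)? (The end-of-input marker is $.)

{$, q, r}

FIRST(<L>): from <L>->r q we get {r}. So FIRST(<L>) = {r}.
FIRST(<A>): from <A>->r <F> we get {r}. So FIRST(<A>) = {r}.
FIRST(<F>): from <F>->r <F> r <A> we get {r}; from <F>->q we get {q}; from <F>-><L> r we get {r}; from <F>->λ we get {λ}. So FIRST(<F>) = {λ, q, r}.
FIRST(<C>): from <C>-><L> <A> <F> we get {r}; from <C>-><A> we get {r}; from <C>->λ we get {λ}. So FIRST(<C>) = {λ, r}.
FIRST(<S>): from <S>-><C> r r <A> we get {r}; from <S>->r <L> <C> <F> we get {r}; from <S>->λ we get {λ}. So FIRST(<S>) = {λ, r}.
FOLLOW(<S>) includes $ since <S> is the start symbol.
FOLLOW(<S>): <S> appears on no right-hand side. Thus FOLLOW(<S>) = {$}.
FOLLOW(<C>): in <S>-><C> r r <A>, <C> is followed by r r <A> with FIRST {r}; in <S>->r <L> <C> <F>, <C> is followed by <F> with FIRST {λ, q, r}; in <S>->r <L> <C> <F>, the suffix after <C> is nullable, so FOLLOW(<C>) ⊇ FOLLOW(<S>) = {$}. Thus FOLLOW(<C>) = {$, q, r}.
FOLLOW(<L>): in <S>->r <L> <C> <F>, <L> is followed by <C> <F> with FIRST {λ, q, r}; in <S>->r <L> <C> <F>, the suffix after <L> is nullable, so FOLLOW(<L>) ⊇ FOLLOW(<S>) = {$}; in <F>-><L> r, <L> is followed by r with FIRST {r}; in <C>-><L> <A> <F>, <L> is followed by <A> <F> with FIRST {r}. Thus FOLLOW(<L>) = {$, q, r}.
FOLLOW(<F>): in <S>->r <L> <C> <F>, the suffix after <F> is empty, so FOLLOW(<F>) ⊇ FOLLOW(<S>) = {$}; in <F>->r <F> r <A>, <F> is followed by r <A> with FIRST {r}; in <C>-><L> <A> <F>, the suffix after <F> is empty, so FOLLOW(<F>) ⊇ FOLLOW(<C>) = {$, q, r}; in <A>->r <F>, the suffix after <F> is empty, so FOLLOW(<F>) ⊇ FOLLOW(<A>) = {$, q, r}. Thus FOLLOW(<F>) = {$, q, r}.
FOLLOW(<A>): in <S>-><C> r r <A>, the suffix after <A> is empty, so FOLLOW(<A>) ⊇ FOLLOW(<S>) = {$}; in <F>->r <F> r <A>, the suffix after <A> is empty, so FOLLOW(<A>) ⊇ FOLLOW(<F>) = {$, q, r}; in <C>-><L> <A> <F>, <A> is followed by <F> with FIRST {λ, q, r}; in <C>-><L> <A> <F>, the suffix after <A> is nullable, so FOLLOW(<A>) ⊇ FOLLOW(<C>) = {$, q, r}; in <C>-><A>, the suffix after <A> is empty, so FOLLOW(<A>) ⊇ FOLLOW(<C>) = {$, q, r}. Thus FOLLOW(<A>) = {$, q, r}.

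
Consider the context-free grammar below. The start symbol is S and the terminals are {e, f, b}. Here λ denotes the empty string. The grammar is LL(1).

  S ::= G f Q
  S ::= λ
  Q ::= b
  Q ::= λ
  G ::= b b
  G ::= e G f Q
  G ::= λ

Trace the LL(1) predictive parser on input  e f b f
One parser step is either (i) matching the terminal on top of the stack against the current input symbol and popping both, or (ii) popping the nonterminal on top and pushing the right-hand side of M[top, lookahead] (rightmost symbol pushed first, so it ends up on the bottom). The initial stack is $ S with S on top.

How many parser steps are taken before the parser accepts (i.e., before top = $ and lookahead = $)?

9

step 1: stack=$ S  input=e f b f $  — expand S ::= G f Q
step 2: stack=$ Q f G  input=e f b f $  — expand G ::= e G f Q
step 3: stack=$ Q f Q f G e  input=e f b f $  — match e
step 4: stack=$ Q f Q f G  input=f b f $  — expand G ::= λ
step 5: stack=$ Q f Q f  input=f b f $  — match f
step 6: stack=$ Q f Q  input=b f $  — expand Q ::= b
step 7: stack=$ Q f b  input=b f $  — match b
step 8: stack=$ Q f  input=f $  — match f
step 9: stack=$ Q  input=$  — expand Q ::= λ
Accept reached after 9 steps.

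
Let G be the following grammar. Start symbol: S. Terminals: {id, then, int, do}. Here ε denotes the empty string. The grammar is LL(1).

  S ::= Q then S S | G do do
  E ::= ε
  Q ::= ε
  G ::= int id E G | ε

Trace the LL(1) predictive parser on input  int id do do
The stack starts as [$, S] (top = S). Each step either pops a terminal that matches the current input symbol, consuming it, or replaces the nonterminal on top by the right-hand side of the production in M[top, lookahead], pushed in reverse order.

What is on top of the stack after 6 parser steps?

     Stack               Input           Action
  1  $ S                 int id do do $  expand S ::= G do do
  2  $ do do G           int id do do $  expand G ::= int id E G
  3  $ do do G E id int  int id do do $  match int
  4  $ do do G E id      id do do $      match id
  5  $ do do G E         do do $         expand E ::= ε
  6  $ do do G           do do $         expand G ::= ε
Stack after step 6: $ do do (top = do).

do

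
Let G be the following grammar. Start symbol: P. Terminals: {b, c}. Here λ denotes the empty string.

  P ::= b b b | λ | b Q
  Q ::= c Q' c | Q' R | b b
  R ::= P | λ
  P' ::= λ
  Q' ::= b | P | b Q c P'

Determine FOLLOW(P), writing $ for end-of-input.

FIRST(P): from P::=b b b we get {b}; from P::=λ we get {λ}; from P::=b Q we get {b}. So FIRST(P) = {λ, b}.
FIRST(P'): from P'::=λ we get {λ}. So FIRST(P') = {λ}.
FIRST(R): from R::=P we get {λ, b}; from R::=λ we get {λ}. So FIRST(R) = {λ, b}.
FIRST(Q'): from Q'::=b we get {b}; from Q'::=P we get {λ, b}; from Q'::=b Q c P' we get {b}. So FIRST(Q') = {λ, b}.
FIRST(Q): from Q::=c Q' c we get {c}; from Q::=Q' R we get {λ, b}; from Q::=b b we get {b}. So FIRST(Q) = {λ, b, c}.
FOLLOW(P) includes $ since P is the start symbol.
FOLLOW(P): in R::=P, the suffix after P is empty, so FOLLOW(P) ⊇ FOLLOW(R) = {$, b, c}; in Q'::=P, the suffix after P is empty, so FOLLOW(P) ⊇ FOLLOW(Q') = {$, b, c}. Thus FOLLOW(P) = {$, b, c}.
FOLLOW(Q): in P::=b Q, the suffix after Q is empty, so FOLLOW(Q) ⊇ FOLLOW(P) = {$, b, c}; in Q'::=b Q c P', Q is followed by c P' with FIRST {c}. Thus FOLLOW(Q) = {$, b, c}.
FOLLOW(R): in Q::=Q' R, the suffix after R is empty, so FOLLOW(R) ⊇ FOLLOW(Q) = {$, b, c}. Thus FOLLOW(R) = {$, b, c}.
FOLLOW(Q'): in Q::=c Q' c, Q' is followed by c with FIRST {c}; in Q::=Q' R, Q' is followed by R with FIRST {λ, b}; in Q::=Q' R, the suffix after Q' is nullable, so FOLLOW(Q') ⊇ FOLLOW(Q) = {$, b, c}. Thus FOLLOW(Q') = {$, b, c}.
FOLLOW(P'): in Q'::=b Q c P', the suffix after P' is empty, so FOLLOW(P') ⊇ FOLLOW(Q') = {$, b, c}. Thus FOLLOW(P') = {$, b, c}.

{$, b, c}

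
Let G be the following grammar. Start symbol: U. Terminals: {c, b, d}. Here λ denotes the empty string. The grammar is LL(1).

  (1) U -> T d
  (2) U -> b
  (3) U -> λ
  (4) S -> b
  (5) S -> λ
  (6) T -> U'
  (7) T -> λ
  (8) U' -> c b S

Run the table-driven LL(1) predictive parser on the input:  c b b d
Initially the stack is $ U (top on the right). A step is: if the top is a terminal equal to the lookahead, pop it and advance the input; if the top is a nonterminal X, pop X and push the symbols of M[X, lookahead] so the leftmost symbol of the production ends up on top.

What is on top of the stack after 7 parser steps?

step 1: stack=$ U  input=c b b d $  — expand U -> T d
step 2: stack=$ d T  input=c b b d $  — expand T -> U'
step 3: stack=$ d U'  input=c b b d $  — expand U' -> c b S
step 4: stack=$ d S b c  input=c b b d $  — match c
step 5: stack=$ d S b  input=b b d $  — match b
step 6: stack=$ d S  input=b d $  — expand S -> b
step 7: stack=$ d b  input=b d $  — match b
Stack after step 7: $ d (top = d).

d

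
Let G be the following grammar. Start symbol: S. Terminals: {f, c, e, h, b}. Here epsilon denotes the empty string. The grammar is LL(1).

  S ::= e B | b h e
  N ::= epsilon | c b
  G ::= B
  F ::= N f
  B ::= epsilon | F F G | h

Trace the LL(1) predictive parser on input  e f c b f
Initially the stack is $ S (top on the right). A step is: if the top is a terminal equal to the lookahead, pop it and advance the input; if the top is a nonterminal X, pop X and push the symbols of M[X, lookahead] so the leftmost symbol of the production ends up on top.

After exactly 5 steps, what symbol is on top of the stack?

f

     Stack      Input        Action
  1  $ S        e f c b f $  expand S ::= e B
  2  $ B e      e f c b f $  match e
  3  $ B        f c b f $    expand B ::= F F G
  4  $ G F F    f c b f $    expand F ::= N f
  5  $ G F f N  f c b f $    expand N ::= epsilon
Stack after step 5: $ G F f (top = f).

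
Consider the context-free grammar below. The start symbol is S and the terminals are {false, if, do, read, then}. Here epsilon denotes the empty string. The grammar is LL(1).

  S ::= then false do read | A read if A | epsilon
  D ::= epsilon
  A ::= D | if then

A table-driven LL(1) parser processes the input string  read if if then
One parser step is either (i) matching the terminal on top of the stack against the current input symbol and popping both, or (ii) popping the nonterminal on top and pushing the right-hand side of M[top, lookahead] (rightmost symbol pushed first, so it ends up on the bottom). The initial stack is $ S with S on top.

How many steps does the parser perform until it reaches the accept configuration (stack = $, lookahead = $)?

     Stack          Input              Action
  1  $ S            read if if then $  expand S ::= A read if A
  2  $ A if read A  read if if then $  expand A ::= D
  3  $ A if read D  read if if then $  expand D ::= epsilon
  4  $ A if read    read if if then $  match read
  5  $ A if         if if then $       match if
  6  $ A            if then $          expand A ::= if then
  7  $ then if      if then $          match if
  8  $ then         then $             match then
Accept reached after 8 steps.

8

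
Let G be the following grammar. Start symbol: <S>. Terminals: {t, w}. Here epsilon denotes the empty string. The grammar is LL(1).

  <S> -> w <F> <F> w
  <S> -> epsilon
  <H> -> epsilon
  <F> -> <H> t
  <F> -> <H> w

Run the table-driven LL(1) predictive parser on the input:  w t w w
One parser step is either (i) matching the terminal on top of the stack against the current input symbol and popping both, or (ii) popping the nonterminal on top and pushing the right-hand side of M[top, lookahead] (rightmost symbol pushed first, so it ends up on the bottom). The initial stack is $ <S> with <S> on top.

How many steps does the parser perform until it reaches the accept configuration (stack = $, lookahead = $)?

     Stack          Input      Action
  1  $ <S>          w t w w $  expand <S> -> w <F> <F> w
  2  $ w <F> <F> w  w t w w $  match w
  3  $ w <F> <F>    t w w $    expand <F> -> <H> t
  4  $ w <F> t <H>  t w w $    expand <H> -> epsilon
  5  $ w <F> t      t w w $    match t
  6  $ w <F>        w w $      expand <F> -> <H> w
  7  $ w w <H>      w w $      expand <H> -> epsilon
  8  $ w w          w w $      match w
  9  $ w            w $        match w
Accept reached after 9 steps.

9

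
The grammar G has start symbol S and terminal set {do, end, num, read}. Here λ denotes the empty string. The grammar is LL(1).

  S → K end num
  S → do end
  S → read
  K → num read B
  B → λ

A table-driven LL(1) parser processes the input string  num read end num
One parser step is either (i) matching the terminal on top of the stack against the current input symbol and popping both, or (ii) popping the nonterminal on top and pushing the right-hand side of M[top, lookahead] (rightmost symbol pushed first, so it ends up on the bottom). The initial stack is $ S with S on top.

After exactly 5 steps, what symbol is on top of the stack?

     Stack                 Input               Action
  1  $ S                   num read end num $  expand S → K end num
  2  $ num end K           num read end num $  expand K → num read B
  3  $ num end B read num  num read end num $  match num
  4  $ num end B read      read end num $      match read
  5  $ num end B           end num $           expand B → λ
Stack after step 5: $ num end (top = end).

end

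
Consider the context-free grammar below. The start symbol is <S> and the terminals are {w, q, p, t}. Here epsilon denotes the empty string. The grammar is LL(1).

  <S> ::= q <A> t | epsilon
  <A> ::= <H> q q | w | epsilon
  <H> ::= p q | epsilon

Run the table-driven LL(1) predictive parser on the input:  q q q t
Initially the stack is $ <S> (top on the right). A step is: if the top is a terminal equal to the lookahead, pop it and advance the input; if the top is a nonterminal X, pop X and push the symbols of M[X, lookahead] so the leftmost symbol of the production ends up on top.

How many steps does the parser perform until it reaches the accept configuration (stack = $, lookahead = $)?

7

     Stack        Input      Action
  1  $ <S>        q q q t $  expand <S> ::= q <A> t
  2  $ t <A> q    q q q t $  match q
  3  $ t <A>      q q t $    expand <A> ::= <H> q q
  4  $ t q q <H>  q q t $    expand <H> ::= epsilon
  5  $ t q q      q q t $    match q
  6  $ t q        q t $      match q
  7  $ t          t $        match t
Accept reached after 7 steps.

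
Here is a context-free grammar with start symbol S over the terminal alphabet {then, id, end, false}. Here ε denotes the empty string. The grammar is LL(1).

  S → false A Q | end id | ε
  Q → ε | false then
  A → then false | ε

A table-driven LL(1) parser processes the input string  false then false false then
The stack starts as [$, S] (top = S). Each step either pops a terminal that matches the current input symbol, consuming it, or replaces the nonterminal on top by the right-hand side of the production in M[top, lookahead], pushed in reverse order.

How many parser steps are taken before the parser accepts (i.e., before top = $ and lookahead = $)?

     Stack           Input                          Action
  1  $ S             false then false false then $  expand S → false A Q
  2  $ Q A false     false then false false then $  match false
  3  $ Q A           then false false then $        expand A → then false
  4  $ Q false then  then false false then $        match then
  5  $ Q false       false false then $             match false
  6  $ Q             false then $                   expand Q → false then
  7  $ then false    false then $                   match false
  8  $ then          then $                         match then
Accept reached after 8 steps.

8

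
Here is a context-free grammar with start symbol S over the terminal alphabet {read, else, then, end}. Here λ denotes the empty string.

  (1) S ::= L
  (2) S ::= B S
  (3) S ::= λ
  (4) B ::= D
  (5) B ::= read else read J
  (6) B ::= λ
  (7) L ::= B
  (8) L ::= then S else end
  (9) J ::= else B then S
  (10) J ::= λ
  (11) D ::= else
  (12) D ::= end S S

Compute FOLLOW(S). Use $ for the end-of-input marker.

FIRST(J) = {λ, else}
FIRST(D) = {else, end}
FIRST(B) = {λ, else, end, read}  (via D)
FIRST(L) = {λ, else, end, read, then}  (via B)
FIRST(S) = {λ, else, end, read, then}  (via L, B S)
FOLLOW(S) includes $ since S is the start symbol.
FOLLOW(S): in S::=B S, the suffix after S is empty (adds nothing new); in L::=then S else end, S is followed by else end with FIRST {else}; in J::=else B then S, the suffix after S is empty, so FOLLOW(S) ⊇ FOLLOW(J) = {$, else, end, read, then}; in D::=end S S (occurrence 1), S is followed by S with FIRST {λ, else, end, read, then}; in D::=end S S (occurrence 1), the suffix after S is nullable, so FOLLOW(S) ⊇ FOLLOW(D) = {$, else, end, read, then}; in D::=end S S (occurrence 2), the suffix after S is empty, so FOLLOW(S) ⊇ FOLLOW(D) = {$, else, end, read, then}. Thus FOLLOW(S) = {$, else, end, read, then}.
FOLLOW(L): in S::=L, the suffix after L is empty, so FOLLOW(L) ⊇ FOLLOW(S) = {$, else, end, read, then}. Thus FOLLOW(L) = {$, else, end, read, then}.
FOLLOW(B): in S::=B S, B is followed by S with FIRST {λ, else, end, read, then}; in S::=B S, the suffix after B is nullable, so FOLLOW(B) ⊇ FOLLOW(S) = {$, else, end, read, then}; in L::=B, the suffix after B is empty, so FOLLOW(B) ⊇ FOLLOW(L) = {$, else, end, read, then}; in J::=else B then S, B is followed by then S with FIRST {then}. Thus FOLLOW(B) = {$, else, end, read, then}.
FOLLOW(J): in B::=read else read J, the suffix after J is empty, so FOLLOW(J) ⊇ FOLLOW(B) = {$, else, end, read, then}. Thus FOLLOW(J) = {$, else, end, read, then}.
FOLLOW(D): in B::=D, the suffix after D is empty, so FOLLOW(D) ⊇ FOLLOW(B) = {$, else, end, read, then}. Thus FOLLOW(D) = {$, else, end, read, then}.

{$, else, end, read, then}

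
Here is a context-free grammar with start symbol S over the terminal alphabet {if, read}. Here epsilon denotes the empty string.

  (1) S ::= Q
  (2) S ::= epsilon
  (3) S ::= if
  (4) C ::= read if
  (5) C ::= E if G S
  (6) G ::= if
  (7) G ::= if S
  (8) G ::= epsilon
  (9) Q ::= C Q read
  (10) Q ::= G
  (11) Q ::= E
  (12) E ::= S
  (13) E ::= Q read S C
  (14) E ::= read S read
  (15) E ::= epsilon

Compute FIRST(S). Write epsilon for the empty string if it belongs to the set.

{epsilon, if, read}

FIRST(G): from G::=if we get {if}; from G::=if S we get {if}; from G::=epsilon we get {epsilon}. So FIRST(G) = {epsilon, if}.
FIRST(S): from S::=Q we get {epsilon, if, read}; from S::=epsilon we get {epsilon}; from S::=if we get {if}. So FIRST(S) = {epsilon, if, read}.
FIRST(C): from C::=read if we get {read}; from C::=E if G S we get {if, read}. So FIRST(C) = {if, read}.
FIRST(Q): from Q::=C Q read we get {if, read}; from Q::=G we get {epsilon, if}; from Q::=E we get {epsilon, if, read}. So FIRST(Q) = {epsilon, if, read}.
FIRST(E): from E::=S we get {epsilon, if, read}; from E::=Q read S C we get {if, read}; from E::=read S read we get {read}; from E::=epsilon we get {epsilon}. So FIRST(E) = {epsilon, if, read}.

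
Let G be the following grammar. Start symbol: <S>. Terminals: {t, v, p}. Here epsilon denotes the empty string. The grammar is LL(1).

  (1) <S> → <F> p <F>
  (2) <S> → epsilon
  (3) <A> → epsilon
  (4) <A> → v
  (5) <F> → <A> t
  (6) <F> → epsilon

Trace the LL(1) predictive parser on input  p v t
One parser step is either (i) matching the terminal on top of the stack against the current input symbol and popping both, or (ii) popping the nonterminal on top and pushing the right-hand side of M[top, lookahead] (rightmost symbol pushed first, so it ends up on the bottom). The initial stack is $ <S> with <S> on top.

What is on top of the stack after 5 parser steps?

v

     Stack        Input    Action
  1  $ <S>        p v t $  expand <S> → <F> p <F>
  2  $ <F> p <F>  p v t $  expand <F> → epsilon
  3  $ <F> p      p v t $  match p
  4  $ <F>        v t $    expand <F> → <A> t
  5  $ t <A>      v t $    expand <A> → v
Stack after step 5: $ t v (top = v).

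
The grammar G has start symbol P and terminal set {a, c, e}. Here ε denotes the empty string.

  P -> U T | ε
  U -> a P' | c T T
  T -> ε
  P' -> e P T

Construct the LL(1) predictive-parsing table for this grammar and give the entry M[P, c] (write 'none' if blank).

FIRST(U): from U->a P' we get {a}; from U->c T T we get {c}. So FIRST(U) = {a, c}.
FIRST(T): from T->ε we get {ε}. So FIRST(T) = {ε}.
FIRST(P'): from P'->e P T we get {e}. So FIRST(P') = {e}.
FIRST(P): from P->U T we get {a, c}; from P->ε we get {ε}. So FIRST(P) = {ε, a, c}.
FOLLOW(P) includes $ since P is the start symbol.
FOLLOW(P): in P'->e P T, P is followed by T with FIRST {ε}; in P'->e P T, the suffix after P is nullable, so FOLLOW(P) ⊇ FOLLOW(P') = {$}. Thus FOLLOW(P) = {$}.
FOLLOW(P'): in U->a P', the suffix after P' is empty, so FOLLOW(P') ⊇ FOLLOW(U) = {$}. Thus FOLLOW(P') = {$}.
For P -> U T: FIRST(U T) = {a, c}, so it goes in M[P, t] for t ∈ {a, c}.
For P -> ε: FIRST(ε) = {ε}, so it goes in M[P, t] for t ∈ {}; since ε ∈ FIRST, also for every t ∈ FOLLOW(P) = {$}.

P -> U T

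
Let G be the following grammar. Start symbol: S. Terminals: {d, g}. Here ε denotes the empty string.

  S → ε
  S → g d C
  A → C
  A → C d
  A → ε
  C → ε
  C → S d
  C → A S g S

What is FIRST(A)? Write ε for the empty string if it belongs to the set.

FIRST(S): from S→ε we get {ε}; from S→g d C we get {g}. So FIRST(S) = {ε, g}.
FIRST(A): from A→C we get {ε, d, g}; from A→C d we get {d, g}; from A→ε we get {ε}. So FIRST(A) = {ε, d, g}.
FIRST(C): from C→ε we get {ε}; from C→S d we get {d, g}; from C→A S g S we get {d, g}. So FIRST(C) = {ε, d, g}.

{ε, d, g}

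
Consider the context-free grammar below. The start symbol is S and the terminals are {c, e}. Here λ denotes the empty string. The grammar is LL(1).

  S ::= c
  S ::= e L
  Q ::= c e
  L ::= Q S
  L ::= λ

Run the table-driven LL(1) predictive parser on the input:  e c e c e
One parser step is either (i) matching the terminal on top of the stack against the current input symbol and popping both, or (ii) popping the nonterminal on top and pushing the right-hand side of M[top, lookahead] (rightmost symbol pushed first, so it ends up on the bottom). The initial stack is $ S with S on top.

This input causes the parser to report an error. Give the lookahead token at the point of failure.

e

step 1: stack=$ S  input=e c e c e $  — expand S ::= e L
step 2: stack=$ L e  input=e c e c e $  — match e
step 3: stack=$ L  input=c e c e $  — expand L ::= Q S
step 4: stack=$ S Q  input=c e c e $  — expand Q ::= c e
step 5: stack=$ S e c  input=c e c e $  — match c
step 6: stack=$ S e  input=e c e $  — match e
step 7: stack=$ S  input=c e $  — expand S ::= c
step 8: stack=$ c  input=c e $  — match c
step 9: stack=$  input=e $  — error: stack empty but input remains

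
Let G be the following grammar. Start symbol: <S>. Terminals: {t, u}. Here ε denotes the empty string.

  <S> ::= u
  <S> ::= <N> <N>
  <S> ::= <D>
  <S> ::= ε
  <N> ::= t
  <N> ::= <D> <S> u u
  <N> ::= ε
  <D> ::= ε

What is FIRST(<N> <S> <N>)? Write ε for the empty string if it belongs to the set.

{ε, t, u}

FIRST(<D>) = {ε}
FIRST(<S>) = {ε, t, u}  (via <N> <N>, <D>)
FIRST(<N>) = {ε, t, u}  (via <D> <S> u u)
FIRST(<N> <S> <N>): take FIRST of each symbol in turn, carrying on past any symbol whose FIRST contains ε; result {ε, t, u}.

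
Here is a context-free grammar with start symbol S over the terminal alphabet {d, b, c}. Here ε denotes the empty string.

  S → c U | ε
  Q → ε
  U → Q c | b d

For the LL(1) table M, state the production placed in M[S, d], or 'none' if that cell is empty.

none

FIRST(S) = {ε, c}
FIRST(Q) = {ε}
FIRST(U) = {b, c}  (via Q c)
FOLLOW(S) includes $ since S is the start symbol.
FOLLOW(S): S appears on no right-hand side. Thus FOLLOW(S) = {$}.
For S → c U: FIRST(c U) = {c}, so it goes in M[S, t] for t ∈ {c}.
For S → ε: FIRST(ε) = {ε}, so it goes in M[S, t] for t ∈ {}; since ε ∈ FIRST, also for every t ∈ FOLLOW(S) = {$}.
None of these place a production in M[S, d].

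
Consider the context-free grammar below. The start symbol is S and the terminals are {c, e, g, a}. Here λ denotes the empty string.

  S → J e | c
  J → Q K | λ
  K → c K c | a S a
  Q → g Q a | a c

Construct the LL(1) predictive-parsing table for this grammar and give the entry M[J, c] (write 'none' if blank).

none

FIRST(K): from K→c K c we get {c}; from K→a S a we get {a}. So FIRST(K) = {a, c}.
FIRST(Q): from Q→g Q a we get {g}; from Q→a c we get {a}. So FIRST(Q) = {a, g}.
FIRST(J): from J→Q K we get {a, g}; from J→λ we get {λ}. So FIRST(J) = {λ, a, g}.
FIRST(S): from S→J e we get {a, e, g}; from S→c we get {c}. So FIRST(S) = {a, c, e, g}.
FOLLOW(S) includes $ since S is the start symbol.
FOLLOW(J): in S→J e, J is followed by e with FIRST {e}. Thus FOLLOW(J) = {e}.
For J → Q K: FIRST(Q K) = {a, g}, so it goes in M[J, t] for t ∈ {a, g}.
For J → λ: FIRST(λ) = {λ}, so it goes in M[J, t] for t ∈ {}; since λ ∈ FIRST, also for every t ∈ FOLLOW(J) = {e}.
None of these place a production in M[J, c].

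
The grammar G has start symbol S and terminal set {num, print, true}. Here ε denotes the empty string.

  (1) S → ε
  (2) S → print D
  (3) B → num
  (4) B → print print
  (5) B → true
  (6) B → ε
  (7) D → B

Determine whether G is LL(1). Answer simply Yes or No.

FIRST(S) = {ε, print}
FIRST(B) = {ε, num, print, true}
FIRST(D) = {ε, num, print, true}
FOLLOW(S) = {$}
FOLLOW(B) = {$}
FOLLOW(D) = {$}
Each cell of M receives at most one production.

Yes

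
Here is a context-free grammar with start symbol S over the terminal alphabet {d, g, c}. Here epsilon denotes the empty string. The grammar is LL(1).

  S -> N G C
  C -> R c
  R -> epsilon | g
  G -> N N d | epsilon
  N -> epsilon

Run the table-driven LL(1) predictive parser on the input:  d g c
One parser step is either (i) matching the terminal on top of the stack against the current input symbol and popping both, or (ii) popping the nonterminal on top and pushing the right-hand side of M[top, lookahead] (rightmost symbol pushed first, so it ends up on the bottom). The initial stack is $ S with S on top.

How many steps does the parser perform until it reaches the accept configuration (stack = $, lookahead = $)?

      Stack      Input    Action
   1  $ S        d g c $  expand S -> N G C
   2  $ C G N    d g c $  expand N -> epsilon
   3  $ C G      d g c $  expand G -> N N d
   4  $ C d N N  d g c $  expand N -> epsilon
   5  $ C d N    d g c $  expand N -> epsilon
   6  $ C d      d g c $  match d
   7  $ C        g c $    expand C -> R c
   8  $ c R      g c $    expand R -> g
   9  $ c g      g c $    match g
  10  $ c        c $      match c
Accept reached after 10 steps.

10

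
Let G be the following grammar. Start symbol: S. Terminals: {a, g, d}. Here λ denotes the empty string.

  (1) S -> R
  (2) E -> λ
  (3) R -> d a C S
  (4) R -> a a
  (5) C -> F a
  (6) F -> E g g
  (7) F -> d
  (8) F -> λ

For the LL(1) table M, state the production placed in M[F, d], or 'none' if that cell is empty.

F -> d

FIRST(E) = {λ}
FIRST(R) = {a, d}
FIRST(S) = {a, d}  (via R)
FIRST(F) = {λ, d, g}  (via E g g)
FIRST(C) = {a, d, g}  (via F a)
FOLLOW(S) includes $ since S is the start symbol.
FOLLOW(F): in C->F a, F is followed by a with FIRST {a}. Thus FOLLOW(F) = {a}.
For F -> E g g: FIRST(E g g) = {g}, so it goes in M[F, t] for t ∈ {g}.
For F -> d: FIRST(d) = {d}, so it goes in M[F, t] for t ∈ {d}.
For F -> λ: FIRST(λ) = {λ}, so it goes in M[F, t] for t ∈ {}; since λ ∈ FIRST, also for every t ∈ FOLLOW(F) = {a}.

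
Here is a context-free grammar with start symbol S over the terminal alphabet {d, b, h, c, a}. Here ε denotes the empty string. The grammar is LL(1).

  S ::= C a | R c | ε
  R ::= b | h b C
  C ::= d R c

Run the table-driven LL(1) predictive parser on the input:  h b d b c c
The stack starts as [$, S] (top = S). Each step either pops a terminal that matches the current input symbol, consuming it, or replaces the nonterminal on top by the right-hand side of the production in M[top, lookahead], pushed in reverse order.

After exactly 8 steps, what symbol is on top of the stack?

c

step 1: stack=$ S  input=h b d b c c $  — expand S ::= R c
step 2: stack=$ c R  input=h b d b c c $  — expand R ::= h b C
step 3: stack=$ c C b h  input=h b d b c c $  — match h
step 4: stack=$ c C b  input=b d b c c $  — match b
step 5: stack=$ c C  input=d b c c $  — expand C ::= d R c
step 6: stack=$ c c R d  input=d b c c $  — match d
step 7: stack=$ c c R  input=b c c $  — expand R ::= b
step 8: stack=$ c c b  input=b c c $  — match b
Stack after step 8: $ c c (top = c).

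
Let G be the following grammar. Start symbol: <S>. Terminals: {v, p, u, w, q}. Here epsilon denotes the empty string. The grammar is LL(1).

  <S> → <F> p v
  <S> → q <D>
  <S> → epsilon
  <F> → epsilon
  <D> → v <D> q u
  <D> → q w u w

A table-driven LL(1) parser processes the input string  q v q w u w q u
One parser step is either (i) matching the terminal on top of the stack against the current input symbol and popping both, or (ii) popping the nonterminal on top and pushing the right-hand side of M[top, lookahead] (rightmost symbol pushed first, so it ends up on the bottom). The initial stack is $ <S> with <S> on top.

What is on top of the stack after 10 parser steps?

u

      Stack          Input              Action
   1  $ <S>          q v q w u w q u $  expand <S> → q <D>
   2  $ <D> q        q v q w u w q u $  match q
   3  $ <D>          v q w u w q u $    expand <D> → v <D> q u
   4  $ u q <D> v    v q w u w q u $    match v
   5  $ u q <D>      q w u w q u $      expand <D> → q w u w
   6  $ u q w u w q  q w u w q u $      match q
   7  $ u q w u w    w u w q u $        match w
   8  $ u q w u      u w q u $          match u
   9  $ u q w        w q u $            match w
  10  $ u q          q u $              match q
Stack after step 10: $ u (top = u).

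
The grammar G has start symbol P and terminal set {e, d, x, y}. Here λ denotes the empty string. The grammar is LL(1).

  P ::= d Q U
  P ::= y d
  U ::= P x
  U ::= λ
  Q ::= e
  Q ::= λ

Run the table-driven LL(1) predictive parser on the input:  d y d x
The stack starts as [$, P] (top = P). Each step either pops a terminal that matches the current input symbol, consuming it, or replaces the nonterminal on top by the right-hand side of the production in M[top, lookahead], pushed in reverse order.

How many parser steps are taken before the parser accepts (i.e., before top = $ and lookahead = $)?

8

     Stack    Input      Action
  1  $ P      d y d x $  expand P ::= d Q U
  2  $ U Q d  d y d x $  match d
  3  $ U Q    y d x $    expand Q ::= λ
  4  $ U      y d x $    expand U ::= P x
  5  $ x P    y d x $    expand P ::= y d
  6  $ x d y  y d x $    match y
  7  $ x d    d x $      match d
  8  $ x      x $        match x
Accept reached after 8 steps.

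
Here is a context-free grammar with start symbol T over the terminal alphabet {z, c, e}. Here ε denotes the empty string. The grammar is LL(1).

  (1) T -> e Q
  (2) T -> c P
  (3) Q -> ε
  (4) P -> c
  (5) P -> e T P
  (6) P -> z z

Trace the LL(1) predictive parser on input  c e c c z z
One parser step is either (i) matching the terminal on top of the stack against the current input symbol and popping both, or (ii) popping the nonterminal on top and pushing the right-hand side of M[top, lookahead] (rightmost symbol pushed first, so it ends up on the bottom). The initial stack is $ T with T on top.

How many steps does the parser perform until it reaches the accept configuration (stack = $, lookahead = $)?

11

step 1: stack=$ T  input=c e c c z z $  — expand T -> c P
step 2: stack=$ P c  input=c e c c z z $  — match c
step 3: stack=$ P  input=e c c z z $  — expand P -> e T P
step 4: stack=$ P T e  input=e c c z z $  — match e
step 5: stack=$ P T  input=c c z z $  — expand T -> c P
step 6: stack=$ P P c  input=c c z z $  — match c
step 7: stack=$ P P  input=c z z $  — expand P -> c
step 8: stack=$ P c  input=c z z $  — match c
step 9: stack=$ P  input=z z $  — expand P -> z z
step 10: stack=$ z z  input=z z $  — match z
step 11: stack=$ z  input=z $  — match z
Accept reached after 11 steps.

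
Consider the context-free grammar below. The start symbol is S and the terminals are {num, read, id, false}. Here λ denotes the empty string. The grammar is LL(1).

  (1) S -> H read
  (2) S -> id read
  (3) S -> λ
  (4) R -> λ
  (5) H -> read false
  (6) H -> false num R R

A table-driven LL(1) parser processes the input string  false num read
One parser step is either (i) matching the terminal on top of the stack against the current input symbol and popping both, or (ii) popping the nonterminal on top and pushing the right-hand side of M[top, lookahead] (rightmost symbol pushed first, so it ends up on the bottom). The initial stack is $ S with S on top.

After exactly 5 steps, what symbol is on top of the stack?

     Stack                 Input             Action
  1  $ S                   false num read $  expand S -> H read
  2  $ read H              false num read $  expand H -> false num R R
  3  $ read R R num false  false num read $  match false
  4  $ read R R num        num read $        match num
  5  $ read R R            read $            expand R -> λ
Stack after step 5: $ read R (top = R).

R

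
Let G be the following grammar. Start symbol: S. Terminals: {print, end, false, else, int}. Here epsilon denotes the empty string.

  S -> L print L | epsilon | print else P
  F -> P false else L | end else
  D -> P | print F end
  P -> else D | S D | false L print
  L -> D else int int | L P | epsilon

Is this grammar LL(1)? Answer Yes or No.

FIRST(S) = {epsilon, else, false, print}
FIRST(F) = {else, end, false, print}
FIRST(D) = {else, false, print}
FIRST(P) = {else, false, print}
FIRST(L) = {epsilon, else, false, print}
FOLLOW(S) = {$, else, false, print}
FOLLOW(F) = {end}
FOLLOW(D) = {$, else, end, false, print}
FOLLOW(P) = {$, else, end, false, print}
FOLLOW(L) = {$, else, end, false, print}
Cell M[D, print] receives both D -> P and D -> print F end — the grammar is not LL(1).

No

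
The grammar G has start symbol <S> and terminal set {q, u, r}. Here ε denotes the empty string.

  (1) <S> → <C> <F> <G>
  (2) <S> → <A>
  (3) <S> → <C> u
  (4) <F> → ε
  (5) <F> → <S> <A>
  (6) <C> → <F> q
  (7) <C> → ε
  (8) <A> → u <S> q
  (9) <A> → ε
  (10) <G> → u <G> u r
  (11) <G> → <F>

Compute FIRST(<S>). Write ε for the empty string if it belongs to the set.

{ε, q, u}

FIRST(<A>): from <A>→u <S> q we get {u}; from <A>→ε we get {ε}. So FIRST(<A>) = {ε, u}.
FIRST(<S>): from <S>→<C> <F> <G> we get {ε, q, u}; from <S>→<A> we get {ε, u}; from <S>→<C> u we get {q, u}. So FIRST(<S>) = {ε, q, u}.
FIRST(<F>): from <F>→ε we get {ε}; from <F>→<S> <A> we get {ε, q, u}. So FIRST(<F>) = {ε, q, u}.
FIRST(<C>): from <C>→<F> q we get {q, u}; from <C>→ε we get {ε}. So FIRST(<C>) = {ε, q, u}.
FIRST(<G>): from <G>→u <G> u r we get {u}; from <G>→<F> we get {ε, q, u}. So FIRST(<G>) = {ε, q, u}.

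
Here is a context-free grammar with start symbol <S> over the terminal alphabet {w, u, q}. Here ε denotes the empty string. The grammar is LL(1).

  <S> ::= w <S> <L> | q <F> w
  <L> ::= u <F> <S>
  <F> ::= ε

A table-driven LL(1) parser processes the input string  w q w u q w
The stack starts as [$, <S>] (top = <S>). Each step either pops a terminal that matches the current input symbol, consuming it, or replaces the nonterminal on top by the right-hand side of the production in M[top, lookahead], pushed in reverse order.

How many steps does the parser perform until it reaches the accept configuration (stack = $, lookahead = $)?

step 1: stack=$ <S>  input=w q w u q w $  — expand <S> ::= w <S> <L>
step 2: stack=$ <L> <S> w  input=w q w u q w $  — match w
step 3: stack=$ <L> <S>  input=q w u q w $  — expand <S> ::= q <F> w
step 4: stack=$ <L> w <F> q  input=q w u q w $  — match q
step 5: stack=$ <L> w <F>  input=w u q w $  — expand <F> ::= ε
step 6: stack=$ <L> w  input=w u q w $  — match w
step 7: stack=$ <L>  input=u q w $  — expand <L> ::= u <F> <S>
step 8: stack=$ <S> <F> u  input=u q w $  — match u
step 9: stack=$ <S> <F>  input=q w $  — expand <F> ::= ε
step 10: stack=$ <S>  input=q w $  — expand <S> ::= q <F> w
step 11: stack=$ w <F> q  input=q w $  — match q
step 12: stack=$ w <F>  input=w $  — expand <F> ::= ε
step 13: stack=$ w  input=w $  — match w
Accept reached after 13 steps.

13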